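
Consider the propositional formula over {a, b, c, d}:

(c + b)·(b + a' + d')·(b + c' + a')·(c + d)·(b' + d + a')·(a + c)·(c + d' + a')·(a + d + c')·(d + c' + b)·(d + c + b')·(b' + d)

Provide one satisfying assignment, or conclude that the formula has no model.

Suppose c = 1.
Suppose b = 1.
The clause (d) is unit, so d = 1.
Every clause is now satisfied; a is unconstrained.

a: 1, b: 1, c: 1, d: 1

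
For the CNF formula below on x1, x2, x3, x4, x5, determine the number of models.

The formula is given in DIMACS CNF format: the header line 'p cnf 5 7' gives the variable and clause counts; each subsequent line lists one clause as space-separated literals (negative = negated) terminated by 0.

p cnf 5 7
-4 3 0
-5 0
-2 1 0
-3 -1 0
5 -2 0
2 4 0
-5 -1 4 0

There are 2^5 = 32 truth assignments over (x1, x2, x3, x4, x5).
Split on x3. With x3 = True, the clauses containing x3 are satisfied and ¬x3 drops from the rest; 1 of the 2^4 = 16 assignments to the other variables satisfy what remains.
With x3 = False, by the same count on the reduced clause set, 0 assignments work.
(One model: x1=F, x2=F, x3=T, x4=T, x5=F.)
Total: 1 + 0 = 1.

1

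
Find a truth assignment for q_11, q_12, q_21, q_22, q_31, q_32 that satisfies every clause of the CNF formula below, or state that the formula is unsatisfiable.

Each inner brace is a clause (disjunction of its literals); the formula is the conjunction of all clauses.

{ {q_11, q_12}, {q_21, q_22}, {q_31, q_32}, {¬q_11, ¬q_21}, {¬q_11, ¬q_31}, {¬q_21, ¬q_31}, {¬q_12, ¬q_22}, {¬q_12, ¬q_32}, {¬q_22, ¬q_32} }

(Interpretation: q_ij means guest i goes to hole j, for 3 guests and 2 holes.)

Branch on q_11: set q_11 = True.
The clause (¬q_21) is unit, so q_21 = False.
The clause (q_22) is unit, so q_22 = True.
The clause (¬q_31) is unit, so q_31 = False.
The clause (q_32) is unit, so q_32 = True.
Now (¬q_32) is unsatisfied and unit — conflict.
Backtrack on q_11: now try q_11 = False.
The clause (q_12) is unit, so q_12 = True.
The clause (¬q_22) is unit, so q_22 = False.
The clause (q_21) is unit, so q_21 = True.
The clause (¬q_31) is unit, so q_31 = False.
The clause (q_32) is unit, so q_32 = True.
Now (¬q_32) is unsatisfied and unit — conflict.
Both values of q_11 lead to a conflict.

UNSATISFIABLE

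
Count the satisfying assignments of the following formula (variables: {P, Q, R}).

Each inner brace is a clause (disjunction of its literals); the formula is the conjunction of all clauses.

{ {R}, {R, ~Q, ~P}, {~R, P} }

There are 2^3 = 8 truth assignments over (P, Q, R).
Check each against the 3 clauses (columns in the order P, Q, R):
  F F F  ✗ fails (R)
  F F T  ✗ fails (~R | P)
  F T F  ✗ fails (R)
  F T T  ✗ fails (~R | P)
  T F F  ✗ fails (R)
  T F T  ✓ satisfies all
  T T F  ✗ fails (R)
  T T T  ✓ satisfies all
2 of the 8 rows are models.

2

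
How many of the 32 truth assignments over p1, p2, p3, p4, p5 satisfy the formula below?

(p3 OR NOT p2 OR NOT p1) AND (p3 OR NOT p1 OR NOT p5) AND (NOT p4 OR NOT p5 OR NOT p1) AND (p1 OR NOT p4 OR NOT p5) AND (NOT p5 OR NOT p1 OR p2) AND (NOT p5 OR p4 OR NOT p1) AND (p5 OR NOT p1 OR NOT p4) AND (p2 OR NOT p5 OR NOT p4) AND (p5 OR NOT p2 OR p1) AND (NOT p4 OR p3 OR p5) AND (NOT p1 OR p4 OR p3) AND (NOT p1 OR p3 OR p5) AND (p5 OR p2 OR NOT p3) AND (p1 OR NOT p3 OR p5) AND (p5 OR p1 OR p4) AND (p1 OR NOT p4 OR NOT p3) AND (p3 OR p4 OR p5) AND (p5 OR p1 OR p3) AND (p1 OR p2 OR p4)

3

There are 2^5 = 32 truth assignments over (p1, p2, p3, p4, p5).
Split on p1. With p1 = true, the clauses containing p1 are satisfied and NOT p1 drops from the rest; 1 of the 2^4 = 16 assignments to the other variables satisfy what remains.
With p1 = false, by the same count on the reduced clause set, 2 assignments work.
Total: 1 + 2 = 3.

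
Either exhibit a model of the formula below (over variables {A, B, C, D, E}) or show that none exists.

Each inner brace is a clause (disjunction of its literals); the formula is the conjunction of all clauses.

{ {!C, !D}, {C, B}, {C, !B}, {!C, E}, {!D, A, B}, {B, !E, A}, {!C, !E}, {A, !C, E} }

Branch on C: set C = false.
Unit clause (B) forces B = true.
Now (!B) is unsatisfied and unit — conflict.
That branch fails; take C = true instead.
Unit clause (!D) forces D = false.
Unit clause (E) forces E = true.
Now (!E) is unsatisfied and unit — conflict.
Neither C = true nor C = false works.

UNSATISFIABLE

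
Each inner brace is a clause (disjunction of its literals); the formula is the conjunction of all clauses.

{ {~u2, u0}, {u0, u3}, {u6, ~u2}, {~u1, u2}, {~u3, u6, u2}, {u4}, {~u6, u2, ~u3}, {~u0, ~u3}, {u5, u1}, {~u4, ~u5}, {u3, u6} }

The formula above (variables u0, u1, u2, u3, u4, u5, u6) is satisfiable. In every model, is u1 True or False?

True

Suppose u1 = 0.
The clause (u4) is unit, so u4 = 1.
The clause (u5) is unit, so u5 = 1.
Now (~u5) is unsatisfied and unit — conflict.
So every satisfying assignment has u1 = True.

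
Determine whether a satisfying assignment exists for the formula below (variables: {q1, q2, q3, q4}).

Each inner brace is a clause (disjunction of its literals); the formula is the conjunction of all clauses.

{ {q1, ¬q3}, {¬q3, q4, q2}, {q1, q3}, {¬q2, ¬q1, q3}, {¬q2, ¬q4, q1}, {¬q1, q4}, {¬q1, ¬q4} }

Case q1 = True:
(q4) alone gives q4 = True.
Now (¬q4) is unsatisfied and unit — conflict.
Backtrack on q1: now try q1 = False.
(¬q3) alone gives q3 = False.
Now (q3) is unsatisfied and unit — conflict.
Either choice for q1 ends in contradiction.
No assignment satisfies every clause.

Unsatisfiable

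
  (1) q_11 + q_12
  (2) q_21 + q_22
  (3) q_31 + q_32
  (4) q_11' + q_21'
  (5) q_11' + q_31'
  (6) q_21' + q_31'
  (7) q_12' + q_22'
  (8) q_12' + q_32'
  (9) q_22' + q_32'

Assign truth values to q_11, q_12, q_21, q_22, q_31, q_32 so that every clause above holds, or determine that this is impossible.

UNSATISFIABLE

Branch on q_11: set q_11 = 1.
Unit clause (q_21') forces q_21 = 0.
Unit clause (q_22) forces q_22 = 1.
Unit clause (q_31') forces q_31 = 0.
Unit clause (q_32) forces q_32 = 1.
Now (q_32') is unsatisfied and unit — conflict.
That branch fails; take q_11 = 0 instead.
Unit clause (q_12) forces q_12 = 1.
Unit clause (q_22') forces q_22 = 0.
Unit clause (q_21) forces q_21 = 1.
Unit clause (q_31') forces q_31 = 0.
Unit clause (q_32) forces q_32 = 1.
Now (q_32') is unsatisfied and unit — conflict.
Both values of q_11 lead to a conflict.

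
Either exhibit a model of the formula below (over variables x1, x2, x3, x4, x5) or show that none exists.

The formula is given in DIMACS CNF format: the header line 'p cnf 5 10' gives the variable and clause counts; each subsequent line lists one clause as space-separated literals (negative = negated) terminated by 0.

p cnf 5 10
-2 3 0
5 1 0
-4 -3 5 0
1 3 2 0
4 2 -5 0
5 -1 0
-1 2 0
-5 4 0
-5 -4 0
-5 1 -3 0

UNSATISFIABLE

Try x2 = False.
(¬x1) alone gives x1 = False.
(x5) alone gives x5 = True.
(x3) alone gives x3 = True.
But (¬x3) is also a unit clause — contradiction.
That branch fails; take x2 = True instead.
(x3) alone gives x3 = True.
Try x5 = True.
(x4) alone gives x4 = True.
But (¬x4) is also a unit clause — contradiction.
That branch fails; take x5 = False instead.
(x1) alone gives x1 = True.
But (¬x1) is also a unit clause — contradiction.
Both values of x5 lead to a conflict.
Both values of x2 lead to a conflict.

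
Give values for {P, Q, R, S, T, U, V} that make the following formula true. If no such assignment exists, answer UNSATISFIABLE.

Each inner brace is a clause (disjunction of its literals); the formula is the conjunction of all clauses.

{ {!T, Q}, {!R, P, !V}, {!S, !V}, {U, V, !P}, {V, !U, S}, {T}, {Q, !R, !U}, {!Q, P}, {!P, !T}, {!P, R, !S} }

Unit clause (T) forces T = true.
Unit clause (Q) forces Q = true.
Unit clause (P) forces P = true.
But (!P) is also a unit clause — contradiction.

UNSATISFIABLE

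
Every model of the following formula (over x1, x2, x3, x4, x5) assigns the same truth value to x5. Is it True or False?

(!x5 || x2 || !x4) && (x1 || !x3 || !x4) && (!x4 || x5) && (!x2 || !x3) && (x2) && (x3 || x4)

Suppose x5 = false.
(!x4) alone gives x4 = false.
(x2) alone gives x2 = true.
(!x3) alone gives x3 = false.
Now (x3) is unsatisfied and unit — conflict.
So every satisfying assignment has x5 = True.

True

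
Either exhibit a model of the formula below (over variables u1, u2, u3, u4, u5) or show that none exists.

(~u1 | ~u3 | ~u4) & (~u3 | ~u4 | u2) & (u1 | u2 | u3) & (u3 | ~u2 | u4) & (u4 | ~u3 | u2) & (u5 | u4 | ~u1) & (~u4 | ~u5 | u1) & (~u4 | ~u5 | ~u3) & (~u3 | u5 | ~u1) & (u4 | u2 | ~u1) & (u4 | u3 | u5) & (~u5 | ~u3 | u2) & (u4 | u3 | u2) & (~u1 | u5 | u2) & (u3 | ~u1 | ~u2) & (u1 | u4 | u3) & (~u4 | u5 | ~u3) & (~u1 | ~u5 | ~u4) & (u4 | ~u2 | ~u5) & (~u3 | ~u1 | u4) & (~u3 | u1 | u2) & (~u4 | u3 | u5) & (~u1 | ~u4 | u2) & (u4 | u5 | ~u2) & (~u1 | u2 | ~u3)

UNSATISFIABLE

Suppose u1 = 0.
Suppose u2 = 1.
Suppose u3 = 1.
Suppose u4 = 0.
The clause (~u5) is unit, so u5 = 0.
Now (u5) is unsatisfied and unit — conflict.
Backtrack on u4: now try u4 = 1.
The clause (~u5) is unit, so u5 = 0.
Now (u5) is unsatisfied and unit — conflict.
Neither u4 = 1 nor u4 = 0 works.
Backtrack on u3: now try u3 = 0.
The clause (u4) is unit, so u4 = 1.
The clause (~u5) is unit, so u5 = 0.
Now (u5) is unsatisfied and unit — conflict.
Neither u3 = 1 nor u3 = 0 works.
Backtrack on u2: now try u2 = 0.
The clause (u3) is unit, so u3 = 1.
Now (~u3) is unsatisfied and unit — conflict.
Neither u2 = 1 nor u2 = 0 works.
Backtrack on u1: now try u1 = 1.
Suppose u3 = 0.
The clause (~u2) is unit, so u2 = 0.
The clause (u4) is unit, so u4 = 1.
Now (~u4) is unsatisfied and unit — conflict.
Backtrack on u3: now try u3 = 1.
The clause (~u4) is unit, so u4 = 0.
Now (u4) is unsatisfied and unit — conflict.
Neither u3 = 1 nor u3 = 0 works.
Neither u1 = 1 nor u1 = 0 works.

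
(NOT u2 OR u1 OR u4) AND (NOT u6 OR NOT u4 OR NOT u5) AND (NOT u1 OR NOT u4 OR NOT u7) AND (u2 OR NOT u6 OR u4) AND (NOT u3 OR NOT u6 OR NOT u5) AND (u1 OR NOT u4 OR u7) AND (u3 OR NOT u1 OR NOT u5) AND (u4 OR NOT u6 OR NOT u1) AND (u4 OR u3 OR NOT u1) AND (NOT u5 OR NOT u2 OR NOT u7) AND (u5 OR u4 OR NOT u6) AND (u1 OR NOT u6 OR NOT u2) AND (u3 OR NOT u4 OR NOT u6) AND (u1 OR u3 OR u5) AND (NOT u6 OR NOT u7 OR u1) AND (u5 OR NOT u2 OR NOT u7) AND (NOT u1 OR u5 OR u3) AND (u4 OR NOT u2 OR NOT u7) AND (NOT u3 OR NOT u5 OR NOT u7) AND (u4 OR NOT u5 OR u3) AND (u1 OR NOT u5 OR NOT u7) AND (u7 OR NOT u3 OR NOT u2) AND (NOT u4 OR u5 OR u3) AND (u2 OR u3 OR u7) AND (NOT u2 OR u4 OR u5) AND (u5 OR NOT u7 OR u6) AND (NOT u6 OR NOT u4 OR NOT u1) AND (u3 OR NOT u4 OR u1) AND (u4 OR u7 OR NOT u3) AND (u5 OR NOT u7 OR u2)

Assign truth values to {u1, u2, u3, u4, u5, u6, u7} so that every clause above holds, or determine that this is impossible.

Try u2 = false.
Try u6 = false.
Try u3 = true.
Try u5 = false.
(NOT u7) alone gives u7 = false.
(u4) alone gives u4 = true.
(u1) alone gives u1 = true.
This assignment satisfies each clause.

u1=true, u2=false, u3=true, u4=true, u5=false, u6=false, u7=false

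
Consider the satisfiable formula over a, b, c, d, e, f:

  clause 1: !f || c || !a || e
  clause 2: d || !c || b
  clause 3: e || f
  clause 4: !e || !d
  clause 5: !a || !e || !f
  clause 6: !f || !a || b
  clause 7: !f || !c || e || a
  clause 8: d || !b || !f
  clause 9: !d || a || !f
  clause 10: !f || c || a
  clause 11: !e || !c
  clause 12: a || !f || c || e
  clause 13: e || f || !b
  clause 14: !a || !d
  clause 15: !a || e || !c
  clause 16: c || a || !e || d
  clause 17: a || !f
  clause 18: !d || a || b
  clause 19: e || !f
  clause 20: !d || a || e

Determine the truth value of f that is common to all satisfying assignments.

False

Suppose f = true.
The clause (a) is unit, so a = true.
The clause (!e) is unit, so e = false.
But (e) is also a unit clause — contradiction.
So every satisfying assignment has f = False.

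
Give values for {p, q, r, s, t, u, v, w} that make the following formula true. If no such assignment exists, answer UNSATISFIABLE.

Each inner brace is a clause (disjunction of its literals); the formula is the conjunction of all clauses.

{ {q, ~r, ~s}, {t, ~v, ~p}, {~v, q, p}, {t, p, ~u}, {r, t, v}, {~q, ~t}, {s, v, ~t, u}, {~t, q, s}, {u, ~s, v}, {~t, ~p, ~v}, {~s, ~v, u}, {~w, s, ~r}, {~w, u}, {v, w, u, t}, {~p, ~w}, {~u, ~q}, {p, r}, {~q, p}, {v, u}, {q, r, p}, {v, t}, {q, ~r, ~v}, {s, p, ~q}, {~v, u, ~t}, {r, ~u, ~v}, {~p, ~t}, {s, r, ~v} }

UNSATISFIABLE

Suppose q = 0.
Suppose r = 0.
From the singleton clause (p), p = 1.
From the singleton clause (~w), w = 0.
From the singleton clause (~t), t = 0.
From the singleton clause (~v), v = 0.
Now (v) is unsatisfied and unit — conflict.
So r must be the other value — set r = 1.
From the singleton clause (~s), s = 0.
From the singleton clause (~t), t = 0.
From the singleton clause (~w), w = 0.
From the singleton clause (v), v = 1.
Now (~v) is unsatisfied and unit — conflict.
Either choice for r ends in contradiction.
So q must be the other value — set q = 1.
From the singleton clause (~t), t = 0.
From the singleton clause (~u), u = 0.
From the singleton clause (~w), w = 0.
From the singleton clause (v), v = 1.
From the singleton clause (~p), p = 0.
Now (p) is unsatisfied and unit — conflict.
Either choice for q ends in contradiction.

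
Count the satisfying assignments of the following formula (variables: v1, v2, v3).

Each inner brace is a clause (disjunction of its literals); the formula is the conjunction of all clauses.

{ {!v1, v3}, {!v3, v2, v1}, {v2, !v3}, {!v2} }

There are 2^3 = 8 truth assignments over (v1, v2, v3).
Split on v1. With v1 = true, the clauses containing v1 are satisfied and !v1 drops from the rest; 0 of the 2^2 = 4 assignments to the other variables satisfy what remains.
With v1 = false, by the same count on the reduced clause set, 1 assignment works.
(One model: v1=F, v2=F, v3=F.)
Total: 0 + 1 = 1.

1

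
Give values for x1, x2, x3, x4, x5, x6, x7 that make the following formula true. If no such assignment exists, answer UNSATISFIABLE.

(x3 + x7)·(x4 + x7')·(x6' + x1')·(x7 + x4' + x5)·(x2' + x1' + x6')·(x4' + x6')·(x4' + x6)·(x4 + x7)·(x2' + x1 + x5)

Case x3 = 1:
Case x4 = 1:
The clause (x6') is unit, so x6 = 0.
Now (x6) is unsatisfied and unit — conflict.
Undo x4 and try x4 = 0.
The clause (x7') is unit, so x7 = 0.
Now (x7) is unsatisfied and unit — conflict.
Both values of x4 lead to a conflict.
Undo x3 and try x3 = 0.
The clause (x7) is unit, so x7 = 1.
The clause (x4) is unit, so x4 = 1.
The clause (x6') is unit, so x6 = 0.
Now (x6) is unsatisfied and unit — conflict.
Both values of x3 lead to a conflict.

UNSATISFIABLE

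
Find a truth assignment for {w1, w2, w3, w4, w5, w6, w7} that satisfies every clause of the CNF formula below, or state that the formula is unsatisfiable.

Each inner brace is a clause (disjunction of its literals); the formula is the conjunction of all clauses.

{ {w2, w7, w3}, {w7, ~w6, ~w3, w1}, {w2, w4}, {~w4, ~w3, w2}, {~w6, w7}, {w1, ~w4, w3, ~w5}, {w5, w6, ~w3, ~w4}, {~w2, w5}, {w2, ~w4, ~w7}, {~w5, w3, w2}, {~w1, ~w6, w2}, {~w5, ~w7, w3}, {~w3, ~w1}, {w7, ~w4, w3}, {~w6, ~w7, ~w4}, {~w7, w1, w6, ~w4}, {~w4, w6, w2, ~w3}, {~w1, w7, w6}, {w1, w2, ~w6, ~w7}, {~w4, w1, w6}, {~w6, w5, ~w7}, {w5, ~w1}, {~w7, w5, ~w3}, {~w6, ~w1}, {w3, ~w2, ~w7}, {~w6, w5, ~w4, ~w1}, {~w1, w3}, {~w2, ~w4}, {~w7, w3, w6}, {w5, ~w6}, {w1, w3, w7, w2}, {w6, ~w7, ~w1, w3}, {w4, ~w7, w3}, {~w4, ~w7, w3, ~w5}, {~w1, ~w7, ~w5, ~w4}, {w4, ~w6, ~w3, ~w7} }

w1 ↦ 0,  w2 ↦ 1,  w3 ↦ 1,  w4 ↦ 0,  w5 ↦ 1,  w6 ↦ 0,  w7 ↦ 1

Try w2 = 1.
(w5) alone gives w5 = 1.
(~w4) alone gives w4 = 0.
Try w6 = 0.
Try w7 = 1.
(w3) alone gives w3 = 1.
(~w1) alone gives w1 = 0.
Every clause now holds.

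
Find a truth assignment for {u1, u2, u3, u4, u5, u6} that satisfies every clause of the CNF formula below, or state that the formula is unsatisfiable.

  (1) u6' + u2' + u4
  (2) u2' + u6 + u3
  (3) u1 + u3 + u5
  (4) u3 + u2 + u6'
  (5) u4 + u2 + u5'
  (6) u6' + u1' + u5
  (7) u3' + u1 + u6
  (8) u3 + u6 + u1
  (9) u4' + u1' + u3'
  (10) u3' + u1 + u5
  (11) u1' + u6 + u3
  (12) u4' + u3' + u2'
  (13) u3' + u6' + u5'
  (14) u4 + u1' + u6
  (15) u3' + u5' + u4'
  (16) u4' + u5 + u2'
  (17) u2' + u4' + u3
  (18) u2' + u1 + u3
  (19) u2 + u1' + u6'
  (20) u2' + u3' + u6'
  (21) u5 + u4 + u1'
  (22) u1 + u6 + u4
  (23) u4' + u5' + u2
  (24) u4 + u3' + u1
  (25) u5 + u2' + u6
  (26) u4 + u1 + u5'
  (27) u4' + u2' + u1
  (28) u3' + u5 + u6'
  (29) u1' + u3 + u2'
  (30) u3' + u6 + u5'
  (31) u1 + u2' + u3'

Case u6 = 0:
Case u2 = 0:
Case u4 = 1:
From the singleton clause (u5'), u5 = 0.
Case u1 = 1:
From the singleton clause (u3'), u3 = 0.
But (u3) is also a unit clause — contradiction.
Undo u1 and try u1 = 0.
From the singleton clause (u3), u3 = 1.
But (u3') is also a unit clause — contradiction.
Both values of u1 lead to a conflict.
Undo u4 and try u4 = 0.
From the singleton clause (u5'), u5 = 0.
From the singleton clause (u1'), u1 = 0.
But (u1) is also a unit clause — contradiction.
Both values of u4 lead to a conflict.
Undo u2 and try u2 = 1.
From the singleton clause (u3), u3 = 1.
From the singleton clause (u1), u1 = 1.
From the singleton clause (u4'), u4 = 0.
But (u4) is also a unit clause — contradiction.
Both values of u2 lead to a conflict.
Undo u6 and try u6 = 1.
Case u2 = 0:
From the singleton clause (u3), u3 = 1.
From the singleton clause (u5'), u5 = 0.
But (u5) is also a unit clause — contradiction.
Undo u2 and try u2 = 1.
From the singleton clause (u4), u4 = 1.
From the singleton clause (u3'), u3 = 0.
But (u3) is also a unit clause — contradiction.
Both values of u2 lead to a conflict.
Both values of u6 lead to a conflict.

UNSATISFIABLE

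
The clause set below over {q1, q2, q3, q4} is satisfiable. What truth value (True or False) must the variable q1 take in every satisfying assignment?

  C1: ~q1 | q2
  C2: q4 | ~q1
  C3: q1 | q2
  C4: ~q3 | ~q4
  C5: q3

False

Suppose q1 = 1.
Unit clause (q2) forces q2 = 1.
Unit clause (q4) forces q4 = 1.
Unit clause (~q3) forces q3 = 0.
But (q3) is also a unit clause — contradiction.
So every satisfying assignment has q1 = False.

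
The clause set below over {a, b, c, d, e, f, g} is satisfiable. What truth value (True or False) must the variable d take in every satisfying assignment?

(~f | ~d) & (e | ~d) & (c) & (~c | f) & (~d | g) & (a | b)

Suppose d = 1.
From the singleton clause (~f), f = 0.
From the singleton clause (e), e = 1.
From the singleton clause (c), c = 1.
That conflicts with the unit clause (~c).
So every satisfying assignment has d = False.

False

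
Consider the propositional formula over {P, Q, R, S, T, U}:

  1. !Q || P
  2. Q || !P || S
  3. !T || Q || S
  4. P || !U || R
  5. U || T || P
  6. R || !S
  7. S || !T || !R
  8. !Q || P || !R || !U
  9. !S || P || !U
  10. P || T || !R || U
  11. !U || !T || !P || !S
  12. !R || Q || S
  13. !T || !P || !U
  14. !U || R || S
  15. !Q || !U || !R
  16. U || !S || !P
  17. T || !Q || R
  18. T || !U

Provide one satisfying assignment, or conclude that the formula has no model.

P=true, Q=true, R=false, S=false, T=true, U=false

Branch on Q: set Q = true.
From the singleton clause (P), P = true.
Branch on R: set R = false.
From the singleton clause (!S), S = false.
From the singleton clause (!U), U = false.
From the singleton clause (T), T = true.
All clauses are satisfied.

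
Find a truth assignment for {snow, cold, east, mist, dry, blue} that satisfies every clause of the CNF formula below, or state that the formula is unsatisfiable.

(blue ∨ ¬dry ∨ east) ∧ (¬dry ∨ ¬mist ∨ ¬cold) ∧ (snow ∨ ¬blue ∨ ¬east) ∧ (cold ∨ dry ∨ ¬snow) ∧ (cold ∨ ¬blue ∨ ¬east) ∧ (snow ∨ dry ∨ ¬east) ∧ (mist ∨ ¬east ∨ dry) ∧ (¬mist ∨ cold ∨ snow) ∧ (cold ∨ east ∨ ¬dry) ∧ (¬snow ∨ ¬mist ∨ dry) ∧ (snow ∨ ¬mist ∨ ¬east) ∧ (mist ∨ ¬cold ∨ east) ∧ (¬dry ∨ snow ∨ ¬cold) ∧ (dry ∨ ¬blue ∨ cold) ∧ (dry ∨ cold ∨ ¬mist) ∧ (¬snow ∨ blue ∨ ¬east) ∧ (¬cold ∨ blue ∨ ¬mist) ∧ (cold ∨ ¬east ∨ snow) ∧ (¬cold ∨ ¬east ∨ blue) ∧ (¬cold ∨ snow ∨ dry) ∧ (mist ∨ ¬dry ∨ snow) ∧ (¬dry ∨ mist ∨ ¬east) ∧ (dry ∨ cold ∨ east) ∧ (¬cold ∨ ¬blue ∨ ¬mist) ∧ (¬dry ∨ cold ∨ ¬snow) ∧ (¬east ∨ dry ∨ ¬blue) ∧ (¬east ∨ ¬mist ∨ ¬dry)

Suppose blue = True.
Suppose snow = True.
Suppose cold = True.
From the singleton clause (¬mist), mist = False.
From the singleton clause (east), east = True.
From the singleton clause (dry), dry = True.
That conflicts with the unit clause (¬dry).
Backtrack on cold: now try cold = False.
From the singleton clause (dry), dry = True.
That conflicts with the unit clause (¬dry).
Neither cold = True nor cold = False works.
Backtrack on snow: now try snow = False.
From the singleton clause (¬east), east = False.
Suppose mist = False.
From the singleton clause (¬cold), cold = False.
From the singleton clause (¬dry), dry = False.
That conflicts with the unit clause (dry).
Backtrack on mist: now try mist = True.
From the singleton clause (cold), cold = True.
That conflicts with the unit clause (¬cold).
Neither mist = True nor mist = False works.
Neither snow = True nor snow = False works.
Backtrack on blue: now try blue = False.
Suppose dry = False.
Suppose cold = True.
From the singleton clause (¬mist), mist = False.
From the singleton clause (¬east), east = False.
That conflicts with the unit clause (east).
Backtrack on cold: now try cold = False.
From the singleton clause (¬snow), snow = False.
From the singleton clause (¬east), east = False.
That conflicts with the unit clause (east).
Neither cold = True nor cold = False works.
Backtrack on dry: now try dry = True.
From the singleton clause (east), east = True.
From the singleton clause (¬snow), snow = False.
From the singleton clause (¬mist), mist = False.
That conflicts with the unit clause (mist).
Neither dry = True nor dry = False works.
Neither blue = True nor blue = False works.

UNSATISFIABLE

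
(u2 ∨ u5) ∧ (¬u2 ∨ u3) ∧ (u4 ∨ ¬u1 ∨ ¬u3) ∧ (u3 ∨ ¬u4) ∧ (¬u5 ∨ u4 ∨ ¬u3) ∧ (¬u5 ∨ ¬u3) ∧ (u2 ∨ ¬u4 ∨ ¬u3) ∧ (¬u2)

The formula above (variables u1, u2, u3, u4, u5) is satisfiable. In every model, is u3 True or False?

False

Suppose u3 = True.
From the singleton clause (¬u5), u5 = False.
From the singleton clause (u2), u2 = True.
But (¬u2) is also a unit clause — contradiction.
So every satisfying assignment has u3 = False.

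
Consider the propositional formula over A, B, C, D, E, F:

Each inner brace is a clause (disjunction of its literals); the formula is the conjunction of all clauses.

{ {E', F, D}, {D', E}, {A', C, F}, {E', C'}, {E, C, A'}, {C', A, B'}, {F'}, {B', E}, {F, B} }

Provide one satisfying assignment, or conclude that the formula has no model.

A=0, B=1, C=0, D=1, E=1, F=0

Unit clause (F') forces F = 0.
Unit clause (B) forces B = 1.
Unit clause (E) forces E = 1.
Unit clause (D) forces D = 1.
Unit clause (C') forces C = 0.
Unit clause (A') forces A = 0.
All clauses are satisfied.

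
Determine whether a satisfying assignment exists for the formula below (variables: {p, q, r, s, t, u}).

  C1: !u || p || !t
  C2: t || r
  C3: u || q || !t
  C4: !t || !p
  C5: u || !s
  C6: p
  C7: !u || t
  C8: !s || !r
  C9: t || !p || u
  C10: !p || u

(p) alone gives p = true.
(!t) alone gives t = false.
(r) alone gives r = true.
(!u) alone gives u = false.
That conflicts with the unit clause (u).
No assignment satisfies every clause.

No, unsatisfiable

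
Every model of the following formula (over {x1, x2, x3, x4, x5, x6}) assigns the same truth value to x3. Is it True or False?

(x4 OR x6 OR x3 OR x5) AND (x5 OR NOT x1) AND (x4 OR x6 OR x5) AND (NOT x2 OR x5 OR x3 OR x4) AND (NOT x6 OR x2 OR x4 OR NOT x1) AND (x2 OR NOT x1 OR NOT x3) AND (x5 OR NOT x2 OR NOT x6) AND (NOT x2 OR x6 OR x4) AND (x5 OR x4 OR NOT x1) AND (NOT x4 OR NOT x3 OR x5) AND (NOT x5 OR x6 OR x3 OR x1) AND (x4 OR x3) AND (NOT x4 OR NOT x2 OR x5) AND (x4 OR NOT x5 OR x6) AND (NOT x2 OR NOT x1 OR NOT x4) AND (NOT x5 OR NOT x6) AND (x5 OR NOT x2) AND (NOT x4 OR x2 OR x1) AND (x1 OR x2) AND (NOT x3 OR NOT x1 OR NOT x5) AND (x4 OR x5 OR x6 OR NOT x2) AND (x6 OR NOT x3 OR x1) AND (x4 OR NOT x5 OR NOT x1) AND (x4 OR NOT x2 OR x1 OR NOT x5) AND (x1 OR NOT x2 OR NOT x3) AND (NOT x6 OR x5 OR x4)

Suppose x3 = true.
Case x5 = true:
From the singleton clause (NOT x6), x6 = false.
From the singleton clause (x4), x4 = true.
From the singleton clause (NOT x1), x1 = false.
But (x1) is also a unit clause — contradiction.
So x5 must be the other value — set x5 = false.
From the singleton clause (NOT x1), x1 = false.
From the singleton clause (NOT x4), x4 = false.
From the singleton clause (x6), x6 = true.
But (NOT x6) is also a unit clause — contradiction.
Either choice for x5 ends in contradiction.
So every satisfying assignment has x3 = False.

False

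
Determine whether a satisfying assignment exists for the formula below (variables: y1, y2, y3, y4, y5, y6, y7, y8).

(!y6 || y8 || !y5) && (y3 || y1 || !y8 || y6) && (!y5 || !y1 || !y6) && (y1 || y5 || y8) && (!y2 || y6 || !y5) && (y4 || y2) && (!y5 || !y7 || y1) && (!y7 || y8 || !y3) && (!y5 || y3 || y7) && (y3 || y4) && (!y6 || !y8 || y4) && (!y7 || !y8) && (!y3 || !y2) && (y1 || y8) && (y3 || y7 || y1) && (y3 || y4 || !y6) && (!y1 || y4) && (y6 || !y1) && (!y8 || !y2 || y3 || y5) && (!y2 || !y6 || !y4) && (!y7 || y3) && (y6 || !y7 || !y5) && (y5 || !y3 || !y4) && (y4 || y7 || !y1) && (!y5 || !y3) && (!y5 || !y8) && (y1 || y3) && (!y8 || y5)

Suppose y4 = true.
Suppose y7 = false.
Suppose y5 = false.
The clause (!y3) is unit, so y3 = false.
The clause (y1) is unit, so y1 = true.
The clause (y6) is unit, so y6 = true.
The clause (!y2) is unit, so y2 = false.
The clause (!y8) is unit, so y8 = false.
Every clause now holds.
A satisfying assignment: y1 ↦ true, y2 ↦ false, y3 ↦ false, y4 ↦ true, y5 ↦ false, y6 ↦ true, y7 ↦ false, y8 ↦ false.

Yes, satisfiable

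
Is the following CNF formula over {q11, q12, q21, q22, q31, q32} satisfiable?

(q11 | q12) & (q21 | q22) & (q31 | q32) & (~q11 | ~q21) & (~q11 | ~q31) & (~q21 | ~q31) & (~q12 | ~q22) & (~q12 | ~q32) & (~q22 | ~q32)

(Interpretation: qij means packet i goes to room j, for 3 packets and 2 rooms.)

Unsatisfiable

Suppose q11 = 1.
From the singleton clause (~q21), q21 = 0.
From the singleton clause (q22), q22 = 1.
From the singleton clause (~q31), q31 = 0.
From the singleton clause (q32), q32 = 1.
That conflicts with the unit clause (~q32).
Undo q11 and try q11 = 0.
From the singleton clause (q12), q12 = 1.
From the singleton clause (~q22), q22 = 0.
From the singleton clause (q21), q21 = 1.
From the singleton clause (~q31), q31 = 0.
From the singleton clause (q32), q32 = 1.
That conflicts with the unit clause (~q32).
Either choice for q11 ends in contradiction.
No assignment satisfies every clause.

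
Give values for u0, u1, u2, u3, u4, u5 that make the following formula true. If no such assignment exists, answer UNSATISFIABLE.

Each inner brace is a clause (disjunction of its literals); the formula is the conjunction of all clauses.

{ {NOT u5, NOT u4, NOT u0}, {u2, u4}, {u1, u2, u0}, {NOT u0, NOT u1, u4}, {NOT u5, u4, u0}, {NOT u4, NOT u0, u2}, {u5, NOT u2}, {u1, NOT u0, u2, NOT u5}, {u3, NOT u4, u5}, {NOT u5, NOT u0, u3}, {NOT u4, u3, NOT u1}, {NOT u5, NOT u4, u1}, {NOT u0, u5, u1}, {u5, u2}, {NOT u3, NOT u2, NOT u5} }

u0: false, u1: true, u2: false, u3: true, u4: true, u5: true

Case u2 = false:
(u4) alone gives u4 = true.
(NOT u0) alone gives u0 = false.
(u1) alone gives u1 = true.
(u3) alone gives u3 = true.
(u5) alone gives u5 = true.
Every clause now holds.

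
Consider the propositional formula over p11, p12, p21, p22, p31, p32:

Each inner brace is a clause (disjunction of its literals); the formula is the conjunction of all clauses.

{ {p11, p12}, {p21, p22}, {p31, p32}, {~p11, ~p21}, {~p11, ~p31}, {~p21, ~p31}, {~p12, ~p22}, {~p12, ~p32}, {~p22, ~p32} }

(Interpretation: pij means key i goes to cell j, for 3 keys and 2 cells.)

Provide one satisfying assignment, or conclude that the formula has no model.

UNSATISFIABLE

Suppose p11 = 1.
(~p21) alone gives p21 = 0.
(p22) alone gives p22 = 1.
(~p31) alone gives p31 = 0.
(p32) alone gives p32 = 1.
That conflicts with the unit clause (~p32).
Undo p11 and try p11 = 0.
(p12) alone gives p12 = 1.
(~p22) alone gives p22 = 0.
(p21) alone gives p21 = 1.
(~p31) alone gives p31 = 0.
(p32) alone gives p32 = 1.
That conflicts with the unit clause (~p32).
Either choice for p11 ends in contradiction.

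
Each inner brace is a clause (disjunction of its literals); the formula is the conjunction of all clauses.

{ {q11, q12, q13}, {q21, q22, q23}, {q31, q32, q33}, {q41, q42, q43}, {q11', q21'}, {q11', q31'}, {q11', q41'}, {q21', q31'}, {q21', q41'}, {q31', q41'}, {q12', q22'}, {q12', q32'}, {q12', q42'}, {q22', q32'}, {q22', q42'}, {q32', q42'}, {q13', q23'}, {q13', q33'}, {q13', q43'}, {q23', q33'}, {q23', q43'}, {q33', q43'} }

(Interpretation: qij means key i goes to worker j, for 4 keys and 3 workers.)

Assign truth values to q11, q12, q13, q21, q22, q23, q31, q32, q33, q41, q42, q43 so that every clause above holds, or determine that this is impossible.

Try q11 = 0.
Try q12 = 1.
(q22') alone gives q22 = 0.
(q32') alone gives q32 = 0.
(q42') alone gives q42 = 0.
Try q21 = 1.
(q31') alone gives q31 = 0.
(q33) alone gives q33 = 1.
(q41') alone gives q41 = 0.
(q43) alone gives q43 = 1.
That conflicts with the unit clause (q43').
Undo q21 and try q21 = 0.
(q23) alone gives q23 = 1.
(q13') alone gives q13 = 0.
(q33') alone gives q33 = 0.
(q31) alone gives q31 = 1.
(q41') alone gives q41 = 0.
(q43) alone gives q43 = 1.
That conflicts with the unit clause (q43').
Either choice for q21 ends in contradiction.
Undo q12 and try q12 = 0.
(q13) alone gives q13 = 1.
(q23') alone gives q23 = 0.
(q33') alone gives q33 = 0.
(q43') alone gives q43 = 0.
Try q21 = 1.
(q31') alone gives q31 = 0.
(q32) alone gives q32 = 1.
(q41') alone gives q41 = 0.
(q42) alone gives q42 = 1.
That conflicts with the unit clause (q42').
Undo q21 and try q21 = 0.
(q22) alone gives q22 = 1.
(q32') alone gives q32 = 0.
(q31) alone gives q31 = 1.
(q41') alone gives q41 = 0.
(q42) alone gives q42 = 1.
That conflicts with the unit clause (q42').
Either choice for q21 ends in contradiction.
Either choice for q12 ends in contradiction.
Undo q11 and try q11 = 1.
(q21') alone gives q21 = 0.
(q31') alone gives q31 = 0.
(q41') alone gives q41 = 0.
Try q22 = 1.
(q12') alone gives q12 = 0.
(q32') alone gives q32 = 0.
(q33) alone gives q33 = 1.
(q42') alone gives q42 = 0.
(q43) alone gives q43 = 1.
That conflicts with the unit clause (q43').
Undo q22 and try q22 = 0.
(q23) alone gives q23 = 1.
(q13') alone gives q13 = 0.
(q33') alone gives q33 = 0.
(q32) alone gives q32 = 1.
(q12') alone gives q12 = 0.
(q42') alone gives q42 = 0.
(q43) alone gives q43 = 1.
That conflicts with the unit clause (q43').
Either choice for q22 ends in contradiction.
Either choice for q11 ends in contradiction.

UNSATISFIABLE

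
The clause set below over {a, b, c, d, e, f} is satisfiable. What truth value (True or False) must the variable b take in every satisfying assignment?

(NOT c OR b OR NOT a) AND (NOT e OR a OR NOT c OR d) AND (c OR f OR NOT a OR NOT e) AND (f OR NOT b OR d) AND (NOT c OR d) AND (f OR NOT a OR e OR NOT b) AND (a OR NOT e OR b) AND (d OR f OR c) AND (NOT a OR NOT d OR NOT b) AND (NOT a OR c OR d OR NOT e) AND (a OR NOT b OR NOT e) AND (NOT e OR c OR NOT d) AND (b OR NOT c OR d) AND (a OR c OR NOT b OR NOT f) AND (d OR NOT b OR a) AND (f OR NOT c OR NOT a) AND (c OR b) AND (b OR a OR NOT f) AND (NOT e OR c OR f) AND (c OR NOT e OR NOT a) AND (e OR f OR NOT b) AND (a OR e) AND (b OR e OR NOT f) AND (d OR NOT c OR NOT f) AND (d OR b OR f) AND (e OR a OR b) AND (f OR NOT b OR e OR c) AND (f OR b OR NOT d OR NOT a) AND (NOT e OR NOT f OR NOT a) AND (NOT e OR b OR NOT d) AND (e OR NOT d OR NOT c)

True

Suppose b = false.
Unit clause (c) forces c = true.
Unit clause (NOT a) forces a = false.
Unit clause (d) forces d = true.
Unit clause (NOT e) forces e = false.
Now (e) is unsatisfied and unit — conflict.
So every satisfying assignment has b = True.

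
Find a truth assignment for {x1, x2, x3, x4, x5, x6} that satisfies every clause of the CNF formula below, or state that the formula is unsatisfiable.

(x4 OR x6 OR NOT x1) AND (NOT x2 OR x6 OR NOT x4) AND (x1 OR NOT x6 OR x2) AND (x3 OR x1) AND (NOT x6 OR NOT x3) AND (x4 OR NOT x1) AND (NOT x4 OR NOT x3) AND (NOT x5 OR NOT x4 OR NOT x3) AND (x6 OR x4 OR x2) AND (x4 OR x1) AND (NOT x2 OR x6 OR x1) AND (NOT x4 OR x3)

UNSATISFIABLE

Branch on x3: set x3 = true.
From the singleton clause (NOT x6), x6 = false.
From the singleton clause (NOT x4), x4 = false.
From the singleton clause (NOT x1), x1 = false.
That conflicts with the unit clause (x1).
Undo x3 and try x3 = false.
From the singleton clause (x1), x1 = true.
From the singleton clause (x4), x4 = true.
That conflicts with the unit clause (NOT x4).
Neither x3 = true nor x3 = false works.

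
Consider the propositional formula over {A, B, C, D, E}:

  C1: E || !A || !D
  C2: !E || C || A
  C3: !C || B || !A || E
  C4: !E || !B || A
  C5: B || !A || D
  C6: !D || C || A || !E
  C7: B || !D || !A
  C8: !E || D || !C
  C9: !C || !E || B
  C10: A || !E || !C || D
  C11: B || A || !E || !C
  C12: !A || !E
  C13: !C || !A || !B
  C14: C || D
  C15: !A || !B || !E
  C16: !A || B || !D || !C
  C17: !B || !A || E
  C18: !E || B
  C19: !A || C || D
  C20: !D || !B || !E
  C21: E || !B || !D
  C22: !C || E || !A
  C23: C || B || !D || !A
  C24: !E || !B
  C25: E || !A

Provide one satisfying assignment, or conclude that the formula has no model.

Try A = false.
Try E = false.
Try C = false.
Unit clause (D) forces D = true.
Unit clause (!B) forces B = false.
All clauses are satisfied.

A=false,  B=false,  C=false,  D=true,  E=false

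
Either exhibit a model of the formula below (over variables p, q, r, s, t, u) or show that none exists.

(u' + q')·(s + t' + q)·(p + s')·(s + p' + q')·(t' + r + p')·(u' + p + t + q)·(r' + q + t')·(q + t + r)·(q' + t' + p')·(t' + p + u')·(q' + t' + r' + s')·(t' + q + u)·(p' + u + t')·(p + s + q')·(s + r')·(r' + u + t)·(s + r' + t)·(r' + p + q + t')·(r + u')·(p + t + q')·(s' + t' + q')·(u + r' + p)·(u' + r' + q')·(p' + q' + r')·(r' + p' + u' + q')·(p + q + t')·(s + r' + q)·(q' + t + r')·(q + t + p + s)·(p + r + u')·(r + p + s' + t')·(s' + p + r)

p: 1; q: 0; r: 1; s: 1; t: 0; u: 1

Branch on u: set u = 1.
From the singleton clause (q'), q = 0.
From the singleton clause (r), r = 1.
From the singleton clause (t'), t = 0.
From the singleton clause (p), p = 1.
From the singleton clause (s), s = 1.
All clauses are satisfied.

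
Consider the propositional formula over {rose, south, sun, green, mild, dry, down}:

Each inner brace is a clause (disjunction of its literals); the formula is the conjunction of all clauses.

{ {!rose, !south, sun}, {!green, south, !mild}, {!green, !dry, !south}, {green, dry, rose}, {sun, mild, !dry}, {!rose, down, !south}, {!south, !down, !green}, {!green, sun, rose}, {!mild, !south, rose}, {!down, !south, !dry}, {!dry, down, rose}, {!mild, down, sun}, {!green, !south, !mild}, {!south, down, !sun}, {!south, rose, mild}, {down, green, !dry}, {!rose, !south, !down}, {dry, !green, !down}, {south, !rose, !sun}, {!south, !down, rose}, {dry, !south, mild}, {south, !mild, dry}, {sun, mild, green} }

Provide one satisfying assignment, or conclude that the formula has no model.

Suppose rose = false.
Suppose green = true.
From the singleton clause (sun), sun = true.
Suppose south = false.
From the singleton clause (!mild), mild = false.
Suppose dry = false.
From the singleton clause (!down), down = false.
This assignment satisfies each clause.

rose: false; south: false; sun: true; green: true; mild: false; dry: false; down: false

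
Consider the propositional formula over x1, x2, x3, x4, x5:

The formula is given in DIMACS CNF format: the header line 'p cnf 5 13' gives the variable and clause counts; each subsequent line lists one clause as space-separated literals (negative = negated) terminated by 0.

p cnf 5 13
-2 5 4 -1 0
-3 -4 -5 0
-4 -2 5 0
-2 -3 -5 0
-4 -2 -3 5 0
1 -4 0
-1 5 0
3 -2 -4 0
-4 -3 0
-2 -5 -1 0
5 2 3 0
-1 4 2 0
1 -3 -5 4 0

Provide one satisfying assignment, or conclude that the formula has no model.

Try x1 = True.
The clause (x5) is unit, so x5 = True.
The clause (¬x2) is unit, so x2 = False.
The clause (x4) is unit, so x4 = True.
The clause (¬x3) is unit, so x3 = False.
Every clause now holds.

x1: True, x2: False, x3: False, x4: True, x5: True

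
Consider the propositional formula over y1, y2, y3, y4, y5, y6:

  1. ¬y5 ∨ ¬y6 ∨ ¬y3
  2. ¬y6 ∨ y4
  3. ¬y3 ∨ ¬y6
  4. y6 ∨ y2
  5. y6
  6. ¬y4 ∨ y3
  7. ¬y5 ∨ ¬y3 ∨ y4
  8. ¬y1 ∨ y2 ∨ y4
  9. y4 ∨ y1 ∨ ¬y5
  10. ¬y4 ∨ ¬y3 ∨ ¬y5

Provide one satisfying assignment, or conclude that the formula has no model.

(y6) alone gives y6 = True.
(y4) alone gives y4 = True.
(¬y3) alone gives y3 = False.
That conflicts with the unit clause (y3).

UNSATISFIABLE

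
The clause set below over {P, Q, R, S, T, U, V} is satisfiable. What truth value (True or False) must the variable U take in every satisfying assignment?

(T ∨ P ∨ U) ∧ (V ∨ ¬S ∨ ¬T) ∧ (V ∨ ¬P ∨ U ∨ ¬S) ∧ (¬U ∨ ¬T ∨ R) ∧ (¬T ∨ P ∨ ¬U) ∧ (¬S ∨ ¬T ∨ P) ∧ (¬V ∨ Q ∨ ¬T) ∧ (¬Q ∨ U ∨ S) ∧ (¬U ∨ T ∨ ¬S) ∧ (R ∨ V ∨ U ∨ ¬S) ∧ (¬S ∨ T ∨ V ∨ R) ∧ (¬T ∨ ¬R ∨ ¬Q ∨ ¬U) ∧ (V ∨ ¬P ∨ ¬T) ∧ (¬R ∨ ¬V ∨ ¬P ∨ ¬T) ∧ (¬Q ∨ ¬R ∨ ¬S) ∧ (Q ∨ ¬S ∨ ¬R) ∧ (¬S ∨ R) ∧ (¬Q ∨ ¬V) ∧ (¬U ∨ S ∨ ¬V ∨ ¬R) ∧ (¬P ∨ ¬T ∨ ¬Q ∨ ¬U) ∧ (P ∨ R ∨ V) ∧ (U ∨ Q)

True

Suppose U = False.
Unit clause (Q) forces Q = True.
Unit clause (S) forces S = True.
Unit clause (¬R) forces R = False.
But (R) is also a unit clause — contradiction.
So every satisfying assignment has U = True.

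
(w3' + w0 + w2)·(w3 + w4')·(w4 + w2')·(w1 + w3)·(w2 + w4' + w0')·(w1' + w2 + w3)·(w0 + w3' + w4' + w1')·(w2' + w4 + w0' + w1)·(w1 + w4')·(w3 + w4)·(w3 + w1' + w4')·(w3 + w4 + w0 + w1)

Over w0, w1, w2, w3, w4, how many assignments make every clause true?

3

There are 2^5 = 32 truth assignments over (w0, w1, w2, w3, w4).
Split on w0. With w0 = 1, the clauses containing w0 are satisfied and w0' drops from the rest; 3 of the 2^4 = 16 assignments to the other variables satisfy what remains.
With w0 = 0, by the same count on the reduced clause set, 0 assignments work.
Total: 3 + 0 = 3.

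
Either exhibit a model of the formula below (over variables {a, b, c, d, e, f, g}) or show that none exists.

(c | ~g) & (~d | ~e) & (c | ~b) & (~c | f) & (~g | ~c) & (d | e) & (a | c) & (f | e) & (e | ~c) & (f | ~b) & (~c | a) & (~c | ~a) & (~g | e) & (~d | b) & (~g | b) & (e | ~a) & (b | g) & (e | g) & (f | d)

Suppose c = 1.
The clause (f) is unit, so f = 1.
The clause (~g) is unit, so g = 0.
The clause (e) is unit, so e = 1.
The clause (~d) is unit, so d = 0.
The clause (a) is unit, so a = 1.
But (~a) is also a unit clause — contradiction.
So c must be the other value — set c = 0.
The clause (~g) is unit, so g = 0.
The clause (~b) is unit, so b = 0.
But (b) is also a unit clause — contradiction.
Both values of c lead to a conflict.

UNSATISFIABLE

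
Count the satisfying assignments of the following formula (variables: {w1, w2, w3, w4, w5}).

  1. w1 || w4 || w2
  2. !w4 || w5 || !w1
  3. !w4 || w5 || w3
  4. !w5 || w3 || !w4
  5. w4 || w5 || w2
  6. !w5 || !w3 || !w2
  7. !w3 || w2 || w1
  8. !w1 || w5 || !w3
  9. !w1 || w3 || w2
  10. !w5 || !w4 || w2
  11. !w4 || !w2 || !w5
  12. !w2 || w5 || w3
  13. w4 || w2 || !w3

There are 2^5 = 32 truth assignments over (w1, w2, w3, w4, w5).
Split on w5. With w5 = true, the clauses containing w5 are satisfied and !w5 drops from the rest; 2 of the 2^4 = 16 assignments to the other variables satisfy what remains.
With w5 = false, by the same count on the reduced clause set, 2 assignments work.
(One model: w1=F, w2=T, w3=F, w4=F, w5=T.)
Total: 2 + 2 = 4.

4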